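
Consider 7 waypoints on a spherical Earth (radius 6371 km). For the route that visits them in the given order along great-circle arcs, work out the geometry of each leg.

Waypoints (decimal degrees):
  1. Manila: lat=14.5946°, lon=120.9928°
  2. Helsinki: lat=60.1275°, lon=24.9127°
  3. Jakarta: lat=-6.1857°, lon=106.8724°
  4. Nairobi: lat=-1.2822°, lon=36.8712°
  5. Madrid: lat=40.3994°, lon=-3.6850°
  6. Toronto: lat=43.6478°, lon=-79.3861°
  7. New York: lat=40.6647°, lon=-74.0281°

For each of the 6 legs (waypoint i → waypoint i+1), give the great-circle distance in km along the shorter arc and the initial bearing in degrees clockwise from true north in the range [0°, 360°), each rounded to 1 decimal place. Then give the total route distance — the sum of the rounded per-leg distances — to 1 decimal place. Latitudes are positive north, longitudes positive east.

Leg 1: dist=8935.7 km, bearing=329.8°
Leg 2: dist=10161.6 km, bearing=100.0°
Leg 3: dist=7781.5 km, bearing=270.9°
Leg 4: dist=6190.3 km, bearing=323.2°
Leg 5: dist=6038.7 km, bearing=300.3°
Leg 6: dist=552.2 km, bearing=125.1°
Total: 39660.0 km

Leg 1: φ1=0.2547238, φ2=1.0494228, Δφ=0.7946990, Δλ=-1.6769141 rad; a=sin²(Δφ/2)+cosφ1·cosφ2·sin²(Δλ/2)=0.4162767727; c=2·atan2(√a, √(1-a))=1.402557345; dist=6371·c=8935.693 ≈ 8935.7 km; running total=8935.7 km
Leg 1 bearing: y=sinΔλ·cosφ2=-0.49526985, x=cosφ1·sinφ2-sinφ1·cosφ2·cosΔλ=0.85244910; θ=atan2(y, x)=-30.1564° <0 so +360° → 329.8436° ≈ 329.8°
Leg 2: φ1=1.0494228, φ2=-0.1079608, Δφ=-1.1573837, Δλ=1.4304666 rad; a=sin²(Δφ/2)+cosφ1·cosφ2·sin²(Δλ/2)=0.5120877441; c=2·atan2(√a, √(1-a))=1.594974170; dist=6371·c=10161.580 ≈ 10161.6 km; running total=19097.3 km
Leg 2 bearing: y=sinΔλ·cosφ2=0.98440505, x=cosφ1·sinφ2-sinφ1·cosφ2·cosΔλ=-0.17424763; θ=atan2(y, x)=100.0378° ≈ 100.0°
Leg 3: φ1=-0.1079608, φ2=-0.0223786, Δφ=0.0855822, Δλ=-1.2217514 rad; a=sin²(Δφ/2)+cosφ1·cosφ2·sin²(Δλ/2)=0.3288323581; c=2·atan2(√a, √(1-a))=1.221395090; dist=6371·c=7781.508 ≈ 7781.5 km; running total=26878.8 km
Leg 3 bearing: y=sinΔλ·cosφ2=-0.93946449, x=cosφ1·sinφ2-sinφ1·cosφ2·cosΔλ=0.01459528; θ=atan2(y, x)=-89.1099° <0 so +360° → 270.8901° ≈ 270.9°
Leg 4: φ1=-0.0223786, φ2=0.7051025, Δφ=0.7274812, Δλ=-0.7078392 rad; a=sin²(Δφ/2)+cosφ1·cosφ2·sin²(Δλ/2)=0.2180247403; c=2·atan2(√a, √(1-a))=0.971634478; dist=6371·c=6190.283 ≈ 6190.3 km; running total=33069.1 km
Leg 4 bearing: y=sinΔλ·cosφ2=-0.49515175, x=cosφ1·sinφ2-sinφ1·cosφ2·cosΔλ=0.66089678; θ=atan2(y, x)=-36.8410° <0 so +360° → 323.1590° ≈ 323.2°
Leg 5: φ1=0.7051025, φ2=0.7617978, Δφ=0.0566953, Δλ=-1.3212334 rad; a=sin²(Δφ/2)+cosφ1·cosφ2·sin²(Δλ/2)=0.2082795477; c=2·atan2(√a, √(1-a))=0.947837296; dist=6371·c=6038.671 ≈ 6038.7 km; running total=39107.8 km
Leg 5 bearing: y=sinΔλ·cosφ2=-0.70117961, x=cosφ1·sinφ2-sinφ1·cosφ2·cosΔλ=0.40980954; θ=atan2(y, x)=-59.6955° <0 so +360° → 300.3045° ≈ 300.3°
Leg 6: φ1=0.7617978, φ2=0.7097329, Δφ=-0.0520649, Δλ=0.0935147 rad; a=sin²(Δφ/2)+cosφ1·cosφ2·sin²(Δλ/2)=0.0018766379; c=2·atan2(√a, √(1-a))=0.086667479; dist=6371·c=552.159 ≈ 552.2 km; running total=39660.0 km
Leg 6 bearing: y=sinΔλ·cosφ2=0.07083095, x=cosφ1·sinφ2-sinφ1·cosφ2·cosΔλ=-0.04975380; θ=atan2(y, x)=125.0854° ≈ 125.1°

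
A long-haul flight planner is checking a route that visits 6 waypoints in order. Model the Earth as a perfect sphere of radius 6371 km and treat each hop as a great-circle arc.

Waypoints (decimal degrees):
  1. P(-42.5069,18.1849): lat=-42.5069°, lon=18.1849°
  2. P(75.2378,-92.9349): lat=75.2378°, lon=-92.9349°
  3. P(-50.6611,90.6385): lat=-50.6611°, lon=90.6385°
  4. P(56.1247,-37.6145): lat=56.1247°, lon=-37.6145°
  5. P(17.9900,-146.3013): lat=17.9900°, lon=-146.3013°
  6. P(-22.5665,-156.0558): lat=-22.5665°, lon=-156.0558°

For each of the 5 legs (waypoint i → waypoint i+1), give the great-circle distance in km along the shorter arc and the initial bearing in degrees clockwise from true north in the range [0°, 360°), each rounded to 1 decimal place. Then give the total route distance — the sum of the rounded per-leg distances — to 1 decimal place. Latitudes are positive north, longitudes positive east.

Leg 1: dist=15138.3 km, bearing=339.9°
Leg 2: dist=17277.5 km, bearing=354.6°
Leg 3: dist=16614.3 km, bearing=300.7°
Leg 4: dist=9455.3 km, bearing=295.3°
Leg 5: dist=4632.7 km, bearing=193.6°
Total: 63118.1 km

Leg 1: φ1=-0.7418854, φ2=1.3131473, Δφ=2.0550327, Δλ=-1.9394064 rad; a=sin²(Δφ/2)+cosφ1·cosφ2·sin²(Δλ/2)=0.8605297673; c=2·atan2(√a, √(1-a))=2.376126621; dist=6371·c=15138.303 ≈ 15138.3 km; running total=15138.3 km
Leg 1 bearing: y=sinΔλ·cosφ2=-0.23769218, x=cosφ1·sinφ2-sinφ1·cosφ2·cosΔλ=0.65082684; θ=atan2(y, x)=-20.0630° <0 so +360° → 339.9370° ≈ 339.9°
Leg 2: φ1=1.3131473, φ2=-0.8842030, Δφ=-2.1973503, Δλ=3.2039602 rad; a=sin²(Δφ/2)+cosφ1·cosφ2·sin²(Δλ/2)=0.9545456397; c=2·atan2(√a, √(1-a))=2.711893876; dist=6371·c=17277.476 ≈ 17277.5 km; running total=32415.8 km
Leg 2 bearing: y=sinΔλ·cosφ2=-0.03950957, x=cosφ1·sinφ2-sinφ1·cosφ2·cosΔλ=0.41471923; θ=atan2(y, x)=-5.4420° <0 so +360° → 354.5580° ≈ 354.6°
Leg 3: φ1=-0.8842030, φ2=0.9795608, Δφ=1.8637638, Δλ=-2.2384371 rad; a=sin²(Δφ/2)+cosφ1·cosφ2·sin²(Δλ/2)=0.9304427162; c=2·atan2(√a, √(1-a))=2.607803686; dist=6371·c=16614.317 ≈ 16614.3 km; running total=49030.1 km
Leg 3 bearing: y=sinΔλ·cosφ2=-0.43770757, x=cosφ1·sinφ2-sinφ1·cosφ2·cosΔλ=0.25939999; θ=atan2(y, x)=-59.3476° <0 so +360° → 300.6524° ≈ 300.7°
Leg 4: φ1=0.9795608, φ2=0.3139847, Δφ=-0.6655761, Δλ=-1.8969425 rad; a=sin²(Δφ/2)+cosφ1·cosφ2·sin²(Δλ/2)=0.4567143500; c=2·atan2(√a, √(1-a))=1.484116524; dist=6371·c=9455.306 ≈ 9455.3 km; running total=58485.4 km
Leg 4 bearing: y=sinΔλ·cosφ2=-0.90097181, x=cosφ1·sinφ2-sinφ1·cosφ2·cosΔλ=0.42515316; θ=atan2(y, x)=-64.7382° <0 so +360° → 295.2618° ≈ 295.3°
Leg 5: φ1=0.3139847, φ2=-0.3938597, Δφ=-0.7078445, Δλ=-0.1702481 rad; a=sin²(Δφ/2)+cosφ1·cosφ2·sin²(Δλ/2)=0.1264662313; c=2·atan2(√a, √(1-a))=0.727156641; dist=6371·c=4632.715 ≈ 4632.7 km; running total=63118.1 km
Leg 5 bearing: y=sinΔλ·cosφ2=-0.15645470, x=cosφ1·sinφ2-sinφ1·cosφ2·cosΔλ=-0.64607432; θ=atan2(y, x)=-166.3872° <0 so +360° → 193.6128° ≈ 193.6°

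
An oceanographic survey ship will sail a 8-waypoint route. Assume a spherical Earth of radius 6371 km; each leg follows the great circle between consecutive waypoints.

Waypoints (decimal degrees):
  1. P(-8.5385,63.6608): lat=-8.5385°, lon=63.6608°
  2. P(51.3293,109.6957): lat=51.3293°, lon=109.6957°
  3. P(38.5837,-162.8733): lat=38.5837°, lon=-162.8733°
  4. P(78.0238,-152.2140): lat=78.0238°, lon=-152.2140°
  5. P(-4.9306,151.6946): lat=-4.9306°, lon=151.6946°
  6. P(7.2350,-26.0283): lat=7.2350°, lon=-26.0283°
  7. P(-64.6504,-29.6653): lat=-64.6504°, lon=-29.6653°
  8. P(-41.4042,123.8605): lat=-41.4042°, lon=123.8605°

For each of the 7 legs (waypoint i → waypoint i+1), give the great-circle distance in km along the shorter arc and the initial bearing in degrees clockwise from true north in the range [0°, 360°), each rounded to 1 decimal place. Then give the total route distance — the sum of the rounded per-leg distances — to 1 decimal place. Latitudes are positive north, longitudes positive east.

Leg 1: dist=7979.0 km, bearing=28.3°
Leg 2: dist=6606.7 km, bearing=65.1°
Leg 3: dist=4413.5 km, bearing=3.4°
Leg 4: dist=9808.4 km, bearing=235.8°
Leg 5: dist=19655.9 km, bearing=315.6°
Leg 6: dist=7999.0 km, bearing=181.6°
Leg 7: dist=7997.9 km, bearing=159.4°
Total: 64460.4 km

Leg 1: φ1=-0.1490249, φ2=0.8958653, Δφ=1.0448902, Δλ=0.8034606 rad; a=sin²(Δφ/2)+cosφ1·cosφ2·sin²(Δλ/2)=0.3434750108; c=2·atan2(√a, √(1-a))=1.252393593; dist=6371·c=7979.000 ≈ 7979.0 km; running total=7979.0 km
Leg 1 bearing: y=sinΔλ·cosφ2=0.44973909, x=cosφ1·sinφ2-sinφ1·cosφ2·cosΔλ=0.83650132; θ=atan2(y, x)=28.2644° ≈ 28.3°
Leg 2: φ1=0.8958653, φ2=0.6734126, Δφ=-0.2224527, Δλ=-4.7572265 rad; a=sin²(Δφ/2)+cosφ1·cosφ2·sin²(Δλ/2)=0.2455932706; c=2·atan2(√a, √(1-a))=1.036990393; dist=6371·c=6606.666 ≈ 6606.7 km; running total=14585.7 km
Leg 2 bearing: y=sinΔλ·cosφ2=0.78091230, x=cosφ1·sinφ2-sinφ1·cosφ2·cosΔλ=0.36233251; θ=atan2(y, x)=65.1094° ≈ 65.1°
Leg 3: φ1=0.6734126, φ2=1.3617722, Δφ=0.6883596, Δλ=0.1860399 rad; a=sin²(Δφ/2)+cosφ1·cosφ2·sin²(Δλ/2)=0.1152549069; c=2·atan2(√a, √(1-a))=0.692753816; dist=6371·c=4413.535 ≈ 4413.5 km; running total=18999.2 km
Leg 3 bearing: y=sinΔλ·cosφ2=0.03838197, x=cosφ1·sinφ2-sinφ1·cosφ2·cosΔλ=0.63750426; θ=atan2(y, x)=3.4454° ≈ 3.4°
Leg 4: φ1=1.3617722, φ2=-0.0860552, Δφ=-1.4478274, Δλ=5.3042057 rad; a=sin²(Δφ/2)+cosφ1·cosφ2·sin²(Δλ/2)=0.4843728356; c=2·atan2(√a, √(1-a))=1.539536907; dist=6371·c=9808.390 ≈ 9808.4 km; running total=28807.6 km
Leg 4 bearing: y=sinΔλ·cosφ2=-0.82685744, x=cosφ1·sinφ2-sinφ1·cosφ2·cosΔλ=-0.56154247; θ=atan2(y, x)=-124.1815° <0 so +360° → 235.8185° ≈ 235.8°
Leg 5: φ1=-0.0860552, φ2=0.1262746, Δφ=0.2123298, Δλ=-3.1018498 rad; a=sin²(Δφ/2)+cosφ1·cosφ2·sin²(Δλ/2)=0.9992054257; c=2·atan2(√a, √(1-a))=3.085208797; dist=6371·c=19655.865 ≈ 19655.9 km; running total=48463.5 km
Leg 5 bearing: y=sinΔλ·cosφ2=-0.03941608, x=cosφ1·sinφ2-sinφ1·cosφ2·cosΔλ=0.04027585; θ=atan2(y, x)=-44.3819° <0 so +360° → 315.6181° ≈ 315.6°
Leg 6: φ1=0.1262746, φ2=-1.1283623, Δφ=-1.2546369, Δλ=-0.0634776 rad; a=sin²(Δφ/2)+cosφ1·cosφ2·sin²(Δλ/2)=0.3449683965; c=2·atan2(√a, √(1-a))=1.255536811; dist=6371·c=7999.025 ≈ 7999.0 km; running total=56462.5 km
Leg 6 bearing: y=sinΔλ·cosφ2=-0.02715908, x=cosφ1·sinφ2-sinφ1·cosφ2·cosΔλ=-0.95032794; θ=atan2(y, x)=-178.3630° <0 so +360° → 181.6370° ≈ 181.6°
Leg 7: φ1=-1.1283623, φ2=-0.7226396, Δφ=0.4057227, Δλ=2.6795307 rad; a=sin²(Δφ/2)+cosφ1·cosφ2·sin²(Δλ/2)=0.3448856416; c=2·atan2(√a, √(1-a))=1.255362717; dist=6371·c=7997.916 ≈ 7997.9 km; running total=64460.4 km
Leg 7 bearing: y=sinΔλ·cosφ2=0.33437399, x=cosφ1·sinφ2-sinφ1·cosφ2·cosΔλ=-0.88991695; θ=atan2(y, x)=159.4070° ≈ 159.4°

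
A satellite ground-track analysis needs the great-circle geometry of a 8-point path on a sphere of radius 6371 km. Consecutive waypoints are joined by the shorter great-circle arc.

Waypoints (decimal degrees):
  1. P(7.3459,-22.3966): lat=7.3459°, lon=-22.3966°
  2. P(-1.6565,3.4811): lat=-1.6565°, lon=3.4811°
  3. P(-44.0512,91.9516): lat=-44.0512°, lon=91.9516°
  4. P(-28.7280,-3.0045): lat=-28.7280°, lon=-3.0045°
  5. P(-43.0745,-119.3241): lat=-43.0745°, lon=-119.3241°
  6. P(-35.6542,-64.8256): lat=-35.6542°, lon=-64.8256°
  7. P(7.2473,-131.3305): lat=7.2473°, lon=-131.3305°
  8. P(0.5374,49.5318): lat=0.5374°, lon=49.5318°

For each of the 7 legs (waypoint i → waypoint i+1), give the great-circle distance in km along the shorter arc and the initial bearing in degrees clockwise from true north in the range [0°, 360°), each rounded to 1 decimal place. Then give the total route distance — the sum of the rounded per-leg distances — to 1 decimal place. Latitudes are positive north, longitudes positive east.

Leg 1: φ1=0.1282101, φ2=-0.0289114, Δφ=-0.1571215, Δλ=0.4516511 rad; a=sin²(Δφ/2)+cosφ1·cosφ2·sin²(Δλ/2)=0.0558629667; c=2·atan2(√a, √(1-a))=0.477222554; dist=6371·c=3040.385 ≈ 3040.4 km; running total=3040.4 km
Leg 1 bearing: y=sinΔλ·cosφ2=0.43626924, x=cosφ1·sinφ2-sinφ1·cosφ2·cosΔλ=-0.14366046; θ=atan2(y, x)=108.2264° ≈ 108.2°
Leg 2: φ1=-0.0289114, φ2=-0.7688385, Δφ=-0.7399271, Δλ=1.5441015 rad; a=sin²(Δφ/2)+cosφ1·cosφ2·sin²(Δλ/2)=0.4803624633; c=2·atan2(√a, √(1-a))=1.531511149; dist=6371·c=9757.258 ≈ 9757.3 km; running total=12797.7 km
Leg 2 bearing: y=sinΔλ·cosφ2=0.71846269, x=cosφ1·sinφ2-sinφ1·cosφ2·cosΔλ=-0.69445578; θ=atan2(y, x)=134.0266° ≈ 134.0°
Leg 3: φ1=-0.7688385, φ2=-0.5013982, Δφ=0.2674403, Δλ=-1.6572966 rad; a=sin²(Δφ/2)+cosφ1·cosφ2·sin²(Δλ/2)=0.3601256131; c=2·atan2(√a, √(1-a))=1.287263902; dist=6371·c=8201.158 ≈ 8201.2 km; running total=20998.9 km
Leg 3 bearing: y=sinΔλ·cosφ2=-0.87363277, x=cosφ1·sinφ2-sinφ1·cosφ2·cosΔλ=-0.39812864; θ=atan2(y, x)=-114.4995° <0 so +360° → 245.5005° ≈ 245.5°
Leg 4: φ1=-0.5013982, φ2=-0.7517918, Δφ=-0.2503937, Δλ=-2.0301600 rad; a=sin²(Δφ/2)+cosφ1·cosφ2·sin²(Δλ/2)=0.4778733995; c=2·atan2(√a, √(1-a))=1.526528669; dist=6371·c=9725.514 ≈ 9725.5 km; running total=30724.4 km
Leg 4 bearing: y=sinΔλ·cosφ2=-0.65474237, x=cosφ1·sinφ2-sinφ1·cosφ2·cosΔλ=-0.75455555; θ=atan2(y, x)=-139.0512° <0 so +360° → 220.9488° ≈ 220.9°
Leg 5: φ1=-0.7517918, φ2=-0.6222832, Δφ=0.1295087, Δλ=0.9511783 rad; a=sin²(Δφ/2)+cosφ1·cosφ2·sin²(Δλ/2)=0.1286157656; c=2·atan2(√a, √(1-a))=0.733600566; dist=6371·c=4673.769 ≈ 4673.8 km; running total=35398.2 km
Leg 5 bearing: y=sinΔλ·cosφ2=0.66149699, x=cosφ1·sinφ2-sinφ1·cosφ2·cosΔλ=-0.10352166; θ=atan2(y, x)=98.8944° ≈ 98.9°
Leg 6: φ1=-0.6222832, φ2=0.1264892, Δφ=0.7487724, Δλ=-1.1607295 rad; a=sin²(Δφ/2)+cosφ1·cosφ2·sin²(Δλ/2)=0.3760906871; c=2·atan2(√a, √(1-a))=1.320368332; dist=6371·c=8412.067 ≈ 8412.1 km; running total=43810.3 km
Leg 6 bearing: y=sinΔλ·cosφ2=-0.90976741, x=cosφ1·sinφ2-sinφ1·cosφ2·cosΔλ=0.33303031; θ=atan2(y, x)=-69.8943° <0 so +360° → 290.1057° ≈ 290.1°
Leg 7: φ1=0.1264892, φ2=0.0093794, Δφ=-0.1171098, Δλ=3.1566426 rad; a=sin²(Δφ/2)+cosφ1·cosφ2·sin²(Δλ/2)=0.9953358535; c=2·atan2(√a, √(1-a))=3.004897138; dist=6371·c=19144.200 ≈ 19144.2 km; running total=62954.5 km
Leg 7 bearing: y=sinΔλ·cosφ2=-0.01504874, x=cosφ1·sinφ2-sinφ1·cosφ2·cosΔλ=0.13543672; θ=atan2(y, x)=-6.3403° <0 so +360° → 353.6597° ≈ 353.7°

Leg 1: dist=3040.4 km, bearing=108.2°
Leg 2: dist=9757.3 km, bearing=134.0°
Leg 3: dist=8201.2 km, bearing=245.5°
Leg 4: dist=9725.5 km, bearing=220.9°
Leg 5: dist=4673.8 km, bearing=98.9°
Leg 6: dist=8412.1 km, bearing=290.1°
Leg 7: dist=19144.2 km, bearing=353.7°
Total: 62954.5 km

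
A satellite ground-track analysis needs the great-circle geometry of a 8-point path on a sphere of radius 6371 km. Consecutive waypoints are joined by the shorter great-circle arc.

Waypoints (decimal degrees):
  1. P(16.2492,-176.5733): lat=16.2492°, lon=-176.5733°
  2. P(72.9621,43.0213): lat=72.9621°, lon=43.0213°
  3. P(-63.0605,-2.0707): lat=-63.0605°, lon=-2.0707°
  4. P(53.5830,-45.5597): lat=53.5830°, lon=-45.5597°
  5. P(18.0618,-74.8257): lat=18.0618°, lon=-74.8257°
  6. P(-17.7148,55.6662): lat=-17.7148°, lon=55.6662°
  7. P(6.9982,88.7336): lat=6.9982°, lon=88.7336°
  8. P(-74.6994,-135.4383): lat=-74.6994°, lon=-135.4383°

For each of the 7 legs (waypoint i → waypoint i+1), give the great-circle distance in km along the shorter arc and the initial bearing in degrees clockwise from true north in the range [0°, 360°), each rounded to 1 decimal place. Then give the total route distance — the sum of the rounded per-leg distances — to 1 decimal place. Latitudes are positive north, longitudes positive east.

Leg 1: φ1=0.2836020, φ2=1.2734289, Δφ=0.9898268, Δλ=3.8326488 rad; a=sin²(Δφ/2)+cosφ1·cosφ2·sin²(Δλ/2)=0.4746136482; c=2·atan2(√a, √(1-a))=1.520001784; dist=6371·c=9683.931 ≈ 9683.9 km; running total=9683.9 km
Leg 1 bearing: y=sinΔλ·cosφ2=-0.18674664, x=cosφ1·sinφ2-sinφ1·cosφ2·cosΔλ=0.98109522; θ=atan2(y, x)=-10.7770° <0 so +360° → 349.2230° ≈ 349.2°
Leg 2: φ1=1.2734289, φ2=-1.1006134, Δφ=-2.3740422, Δλ=-0.7870039 rad; a=sin²(Δφ/2)+cosφ1·cosφ2·sin²(Δλ/2)=0.8793224065; c=2·atan2(√a, √(1-a))=2.432026826; dist=6371·c=15494.443 ≈ 15494.4 km; running total=25178.3 km
Leg 2 bearing: y=sinΔλ·cosφ2=-0.32086829, x=cosφ1·sinφ2-sinφ1·cosφ2·cosΔλ=-0.56701110; θ=atan2(y, x)=-150.4947° <0 so +360° → 209.5053° ≈ 209.5°
Leg 3: φ1=-1.1006134, φ2=0.9351998, Δφ=2.0358131, Δλ=-0.7590262 rad; a=sin²(Δφ/2)+cosφ1·cosφ2·sin²(Δλ/2)=0.7611322796; c=2·atan2(√a, √(1-a))=2.120300616; dist=6371·c=13508.435 ≈ 13508.4 km; running total=38686.7 km
Leg 3 bearing: y=sinΔλ·cosφ2=-0.40856430, x=cosφ1·sinφ2-sinφ1·cosφ2·cosΔλ=0.74854188; θ=atan2(y, x)=-28.6263° <0 so +360° → 331.3737° ≈ 331.4°
Leg 4: φ1=0.9351998, φ2=0.3152379, Δφ=-0.6199619, Δλ=-0.5107881 rad; a=sin²(Δφ/2)+cosφ1·cosφ2·sin²(Δλ/2)=0.1290700865; c=2·atan2(√a, √(1-a))=0.734956643; dist=6371·c=4682.409 ≈ 4682.4 km; running total=43369.1 km
Leg 4 bearing: y=sinΔλ·cosφ2=-0.46477491, x=cosφ1·sinφ2-sinφ1·cosφ2·cosΔλ=-0.48335110; θ=atan2(y, x)=-136.1224° <0 so +360° → 223.8776° ≈ 223.9°
Leg 5: φ1=0.3152379, φ2=-0.3091816, Δφ=-0.6244195, Δλ=2.2775133 rad; a=sin²(Δφ/2)+cosφ1·cosφ2·sin²(Δλ/2)=0.8412048365; c=2·atan2(√a, √(1-a))=2.321850452; dist=6371·c=14792.509 ≈ 14792.5 km; running total=58161.6 km
Leg 5 bearing: y=sinΔλ·cosφ2=0.72443718, x=cosφ1·sinφ2-sinφ1·cosφ2·cosΔλ=-0.09750797; θ=atan2(y, x)=97.6658° ≈ 97.7°
Leg 6: φ1=-0.3091816, φ2=0.1221416, Δφ=0.4313232, Δλ=0.5771350 rad; a=sin²(Δφ/2)+cosφ1·cosφ2·sin²(Δλ/2)=0.1223638552; c=2·atan2(√a, √(1-a))=0.714726858; dist=6371·c=4553.525 ≈ 4553.5 km; running total=62715.1 km
Leg 6 bearing: y=sinΔλ·cosφ2=0.54156031, x=cosφ1·sinφ2-sinφ1·cosφ2·cosΔλ=0.36915606; θ=atan2(y, x)=55.7196° ≈ 55.7°
Leg 7: φ1=0.1221416, φ2=-1.3037505, Δφ=-1.4258921, Δλ=-3.9125377 rad; a=sin²(Δφ/2)+cosφ1·cosφ2·sin²(Δλ/2)=0.6526901637; c=2·atan2(√a, √(1-a))=1.881134137; dist=6371·c=11984.706 ≈ 11984.7 km; running total=74699.8 km
Leg 7 bearing: y=sinΔλ·cosφ2=0.18387732, x=cosφ1·sinφ2-sinφ1·cosφ2·cosΔλ=-0.93430829; θ=atan2(y, x)=168.8661° ≈ 168.9°

Leg 1: dist=9683.9 km, bearing=349.2°
Leg 2: dist=15494.4 km, bearing=209.5°
Leg 3: dist=13508.4 km, bearing=331.4°
Leg 4: dist=4682.4 km, bearing=223.9°
Leg 5: dist=14792.5 km, bearing=97.7°
Leg 6: dist=4553.5 km, bearing=55.7°
Leg 7: dist=11984.7 km, bearing=168.9°
Total: 74699.8 km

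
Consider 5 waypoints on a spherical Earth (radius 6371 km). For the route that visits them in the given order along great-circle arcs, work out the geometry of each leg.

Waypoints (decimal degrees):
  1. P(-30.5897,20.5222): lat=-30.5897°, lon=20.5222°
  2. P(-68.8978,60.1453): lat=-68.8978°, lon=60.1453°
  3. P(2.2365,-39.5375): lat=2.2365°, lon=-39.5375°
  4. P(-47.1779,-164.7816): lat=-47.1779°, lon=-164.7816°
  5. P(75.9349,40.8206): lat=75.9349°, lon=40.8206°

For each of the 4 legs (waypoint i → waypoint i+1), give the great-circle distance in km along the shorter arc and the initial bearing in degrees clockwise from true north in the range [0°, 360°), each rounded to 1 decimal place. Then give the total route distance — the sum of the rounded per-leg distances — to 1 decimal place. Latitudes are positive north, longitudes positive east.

Leg 1: φ1=-0.5338910, φ2=-1.2024935, Δφ=-0.6686025, Δλ=0.6915536 rad; a=sin²(Δφ/2)+cosφ1·cosφ2·sin²(Δλ/2)=0.1432576663; c=2·atan2(√a, √(1-a))=0.776337297; dist=6371·c=4946.045 ≈ 4946.0 km; running total=4946.0 km
Leg 1 bearing: y=sinΔλ·cosφ2=0.22960526, x=cosφ1·sinφ2-sinφ1·cosφ2·cosΔλ=-0.66198267; θ=atan2(y, x)=160.8712° ≈ 160.9°
Leg 2: φ1=-1.2024935, φ2=0.0390343, Δφ=1.2415277, Δλ=-1.7397931 rad; a=sin²(Δφ/2)+cosφ1·cosφ2·sin²(Δλ/2)=0.5484582000; c=2·atan2(√a, √(1-a))=1.667865091; dist=6371·c=10625.968 ≈ 10626.0 km; running total=15572.0 km
Leg 2 bearing: y=sinΔλ·cosφ2=-0.98500312, x=cosφ1·sinφ2-sinφ1·cosφ2·cosΔλ=-0.14274479; θ=atan2(y, x)=-98.2458° <0 so +360° → 261.7542° ≈ 261.8°
Leg 3: φ1=0.0390343, φ2=-0.8234097, Δφ=-0.8624440, Δλ=-2.1859219 rad; a=sin²(Δφ/2)+cosφ1·cosφ2·sin²(Δλ/2)=0.7102833814; c=2·atan2(√a, √(1-a))=2.004866253; dist=6371·c=12773.003 ≈ 12773.0 km; running total=28345.0 km
Leg 3 bearing: y=sinΔλ·cosφ2=-0.55513148, x=cosφ1·sinφ2-sinφ1·cosφ2·cosΔλ=-0.71760201; θ=atan2(y, x)=-142.2747° <0 so +360° → 217.7253° ≈ 217.7°
Leg 4: φ1=-0.8234097, φ2=1.3253140, Δφ=2.1487237, Δλ=3.5884353 rad; a=sin²(Δφ/2)+cosφ1·cosφ2·sin²(Δλ/2)=0.9302245070; c=2·atan2(√a, √(1-a))=2.606946565; dist=6371·c=16608.857 ≈ 16608.9 km; running total=44953.9 km
Leg 4 bearing: y=sinΔλ·cosφ2=-0.10501571, x=cosφ1·sinφ2-sinφ1·cosφ2·cosΔλ=0.49859723; θ=atan2(y, x)=-11.8939° <0 so +360° → 348.1061° ≈ 348.1°

Leg 1: dist=4946.0 km, bearing=160.9°
Leg 2: dist=10626.0 km, bearing=261.8°
Leg 3: dist=12773.0 km, bearing=217.7°
Leg 4: dist=16608.9 km, bearing=348.1°
Total: 44953.9 km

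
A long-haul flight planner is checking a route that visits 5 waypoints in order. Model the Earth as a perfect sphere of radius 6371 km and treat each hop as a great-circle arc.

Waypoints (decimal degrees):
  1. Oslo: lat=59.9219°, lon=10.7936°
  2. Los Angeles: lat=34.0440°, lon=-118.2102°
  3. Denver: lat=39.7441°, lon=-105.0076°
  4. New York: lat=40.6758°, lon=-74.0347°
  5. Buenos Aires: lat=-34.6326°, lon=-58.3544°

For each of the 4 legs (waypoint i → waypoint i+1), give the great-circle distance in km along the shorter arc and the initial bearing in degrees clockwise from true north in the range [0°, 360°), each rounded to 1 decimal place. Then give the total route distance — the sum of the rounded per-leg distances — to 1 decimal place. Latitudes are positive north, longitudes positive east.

Leg 1: φ1=1.0458344, φ2=0.5941799, Δφ=-0.4516546, Δλ=-2.2515411 rad; a=sin²(Δφ/2)+cosφ1·cosφ2·sin²(Δλ/2)=0.3884610922; c=2·atan2(√a, √(1-a))=1.345825611; dist=6371·c=8574.255 ≈ 8574.3 km; running total=8574.3 km
Leg 1 bearing: y=sinΔλ·cosφ2=-0.64391470, x=cosφ1·sinφ2-sinφ1·cosφ2·cosΔλ=0.73185391; θ=atan2(y, x)=-41.3426° <0 so +360° → 318.6574° ≈ 318.7°
Leg 2: φ1=0.5941799, φ2=0.6936654, Δφ=0.0994855, Δλ=0.2304288 rad; a=sin²(Δφ/2)+cosφ1·cosφ2·sin²(Δλ/2)=0.0108923470; c=2·atan2(√a, √(1-a))=0.209113616; dist=6371·c=1332.263 ≈ 1332.3 km; running total=9906.6 km
Leg 2 bearing: y=sinΔλ·cosφ2=0.17561471, x=cosφ1·sinφ2-sinφ1·cosφ2·cosΔλ=0.11069910; θ=atan2(y, x)=57.7746° ≈ 57.8°
Leg 3: φ1=0.6936654, φ2=0.7099266, Δφ=0.0162612, Δλ=0.5405791 rad; a=sin²(Δφ/2)+cosφ1·cosφ2·sin²(Δλ/2)=0.0416413372; c=2·atan2(√a, √(1-a))=0.411011087; dist=6371·c=2618.552 ≈ 2618.6 km; running total=12525.2 km
Leg 3 bearing: y=sinΔλ·cosφ2=0.39030235, x=cosφ1·sinφ2-sinφ1·cosφ2·cosΔλ=0.08540154; θ=atan2(y, x)=77.6577° ≈ 77.7°
Leg 4: φ1=0.7099266, φ2=-0.6044529, Δφ=-1.3143795, Δλ=0.2736729 rad; a=sin²(Δφ/2)+cosφ1·cosφ2·sin²(Δλ/2)=0.3848036460; c=2·atan2(√a, √(1-a))=1.338315098; dist=6371·c=8526.405 ≈ 8526.4 km; running total=21051.6 km
Leg 4 bearing: y=sinΔλ·cosφ2=0.22238124, x=cosφ1·sinφ2-sinφ1·cosφ2·cosΔλ=-0.94734671; θ=atan2(y, x)=166.7895° ≈ 166.8°

Leg 1: dist=8574.3 km, bearing=318.7°
Leg 2: dist=1332.3 km, bearing=57.8°
Leg 3: dist=2618.6 km, bearing=77.7°
Leg 4: dist=8526.4 km, bearing=166.8°
Total: 21051.6 km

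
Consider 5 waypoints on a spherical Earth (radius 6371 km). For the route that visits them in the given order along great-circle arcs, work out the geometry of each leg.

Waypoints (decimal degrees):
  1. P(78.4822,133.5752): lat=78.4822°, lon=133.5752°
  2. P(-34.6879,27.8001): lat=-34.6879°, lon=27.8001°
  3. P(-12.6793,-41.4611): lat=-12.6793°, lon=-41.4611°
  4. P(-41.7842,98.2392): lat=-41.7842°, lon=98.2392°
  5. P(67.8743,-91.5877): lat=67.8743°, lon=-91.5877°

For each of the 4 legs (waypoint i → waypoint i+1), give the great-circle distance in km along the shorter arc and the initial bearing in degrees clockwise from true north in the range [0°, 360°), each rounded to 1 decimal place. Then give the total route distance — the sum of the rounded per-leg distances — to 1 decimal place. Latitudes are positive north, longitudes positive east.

Leg 1: φ1=1.3697728, φ2=-0.6054181, Δφ=-1.9751909, Δλ=-1.8461238 rad; a=sin²(Δφ/2)+cosφ1·cosφ2·sin²(Δλ/2)=0.8011404445; c=2·atan2(√a, √(1-a))=2.217151605; dist=6371·c=14125.473 ≈ 14125.5 km; running total=14125.5 km
Leg 1 bearing: y=sinΔλ·cosφ2=-0.79129468, x=cosφ1·sinφ2-sinφ1·cosφ2·cosΔλ=0.10540620; θ=atan2(y, x)=-82.4125° <0 so +360° → 277.5875° ≈ 277.6°
Leg 2: φ1=-0.6054181, φ2=-0.2212955, Δφ=0.3841225, Δλ=-1.2088360 rad; a=sin²(Δφ/2)+cosφ1·cosφ2·sin²(Δλ/2)=0.2955073946; c=2·atan2(√a, √(1-a))=1.149454590; dist=6371·c=7323.175 ≈ 7323.2 km; running total=21448.7 km
Leg 2 bearing: y=sinΔλ·cosφ2=-0.91239846, x=cosφ1·sinφ2-sinφ1·cosφ2·cosΔλ=0.01612881; θ=atan2(y, x)=-88.9873° <0 so +360° → 271.0127° ≈ 271.0°
Leg 3: φ1=-0.2212955, φ2=-0.7292719, Δφ=-0.5079763, Δλ=2.4382302 rad; a=sin²(Δφ/2)+cosφ1·cosφ2·sin²(Δλ/2)=0.7042854123; c=2·atan2(√a, √(1-a))=1.991684008; dist=6371·c=12689.019 ≈ 12689.0 km; running total=34137.7 km
Leg 3 bearing: y=sinΔλ·cosφ2=0.48228214, x=cosφ1·sinφ2-sinφ1·cosφ2·cosΔλ=-0.77490245; θ=atan2(y, x)=148.1028° ≈ 148.1°
Leg 4: φ1=-0.7292719, φ2=1.1846300, Δφ=1.9139019, Δλ=-3.3131044 rad; a=sin²(Δφ/2)+cosφ1·cosφ2·sin²(Δλ/2)=0.9469914919; c=2·atan2(√a, √(1-a))=2.676952752; dist=6371·c=17054.866 ≈ 17054.9 km; running total=51192.6 km
Leg 4 bearing: y=sinΔλ·cosφ2=0.06428192, x=cosφ1·sinφ2-sinφ1·cosφ2·cosΔλ=0.44346619; θ=atan2(y, x)=8.2478° ≈ 8.2°

Leg 1: dist=14125.5 km, bearing=277.6°
Leg 2: dist=7323.2 km, bearing=271.0°
Leg 3: dist=12689.0 km, bearing=148.1°
Leg 4: dist=17054.9 km, bearing=8.2°
Total: 51192.6 km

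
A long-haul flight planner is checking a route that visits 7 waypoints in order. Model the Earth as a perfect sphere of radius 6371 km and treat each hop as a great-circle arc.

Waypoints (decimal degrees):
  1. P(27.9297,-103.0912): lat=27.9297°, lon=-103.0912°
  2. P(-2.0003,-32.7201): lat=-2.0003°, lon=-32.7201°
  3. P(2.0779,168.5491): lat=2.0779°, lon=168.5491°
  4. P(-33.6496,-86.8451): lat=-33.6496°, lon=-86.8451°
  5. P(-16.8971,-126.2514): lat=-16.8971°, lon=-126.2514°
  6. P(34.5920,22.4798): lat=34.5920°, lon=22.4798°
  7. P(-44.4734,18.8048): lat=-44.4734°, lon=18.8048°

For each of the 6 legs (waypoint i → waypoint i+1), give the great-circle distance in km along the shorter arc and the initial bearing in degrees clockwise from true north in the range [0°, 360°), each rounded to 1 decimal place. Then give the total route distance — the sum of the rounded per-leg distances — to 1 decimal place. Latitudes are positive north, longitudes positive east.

Leg 1: dist=8197.7 km, bearing=101.3°
Leg 2: dist=17651.6 km, bearing=270.6°
Leg 3: dist=11485.2 km, bearing=124.1°
Leg 4: dist=4343.3 km, bearing=285.4°
Leg 5: dist=16341.0 km, bearing=51.6°
Leg 6: dist=8799.5 km, bearing=182.7°
Total: 66818.3 km

Leg 1: φ1=0.4874652, φ2=-0.0349118, Δφ=-0.5223770, Δλ=1.2282074 rad; a=sin²(Δφ/2)+cosφ1·cosφ2·sin²(Δλ/2)=0.3598654283; c=2·atan2(√a, √(1-a))=1.286721848; dist=6371·c=8197.705 ≈ 8197.7 km; running total=8197.7 km
Leg 1 bearing: y=sinΔλ·cosφ2=0.94131419, x=cosφ1·sinφ2-sinφ1·cosφ2·cosΔλ=-0.18808724; θ=atan2(y, x)=101.2997° ≈ 101.3°
Leg 2: φ1=-0.0349118, φ2=0.0362662, Δφ=0.0711780, Δλ=3.5128102 rad; a=sin²(Δφ/2)+cosφ1·cosφ2·sin²(Δλ/2)=0.9659858558; c=2·atan2(√a, √(1-a))=2.770610438; dist=6371·c=17651.559 ≈ 17651.6 km; running total=25849.3 km
Leg 2 bearing: y=sinΔλ·cosφ2=-0.36251181, x=cosφ1·sinφ2-sinφ1·cosφ2·cosΔλ=0.00373030; θ=atan2(y, x)=-89.4104° <0 so +360° → 270.5896° ≈ 270.6°
Leg 3: φ1=0.0362662, φ2=-0.5872963, Δφ=-0.6235625, Δλ=-4.4574697 rad; a=sin²(Δφ/2)+cosφ1·cosφ2·sin²(Δλ/2)=0.6149338739; c=2·atan2(√a, √(1-a))=1.802738116; dist=6371·c=11485.245 ≈ 11485.2 km; running total=37334.5 km
Leg 3 bearing: y=sinΔλ·cosφ2=0.80554038, x=cosφ1·sinφ2-sinφ1·cosφ2·cosΔλ=-0.54613690; θ=atan2(y, x)=124.1363° ≈ 124.1°
Leg 4: φ1=-0.5872963, φ2=-0.2949100, Δφ=0.2923863, Δλ=-0.6877697 rad; a=sin²(Δφ/2)+cosφ1·cosφ2·sin²(Δλ/2)=0.1117577056; c=2·atan2(√a, √(1-a))=0.681728659; dist=6371·c=4343.293 ≈ 4343.3 km; running total=41677.8 km
Leg 4 bearing: y=sinΔλ·cosφ2=-0.60740941, x=cosφ1·sinφ2-sinφ1·cosφ2·cosΔλ=0.16770656; θ=atan2(y, x)=-74.5651° <0 so +360° → 285.4349° ≈ 285.4°
Leg 5: φ1=-0.2949100, φ2=0.6037443, Δφ=0.8986543, Δλ=2.5958491 rad; a=sin²(Δφ/2)+cosφ1·cosφ2·sin²(Δλ/2)=0.9191359920; c=2·atan2(√a, √(1-a))=2.564902581; dist=6371·c=16340.994 ≈ 16341.0 km; running total=58018.8 km
Leg 5 bearing: y=sinΔλ·cosφ2=0.42729316, x=cosφ1·sinφ2-sinφ1·cosφ2·cosΔλ=0.33870434; θ=atan2(y, x)=51.5970° ≈ 51.6°
Leg 6: φ1=0.6037443, φ2=-0.7762073, Δφ=-1.3799516, Δλ=-0.0641409 rad; a=sin²(Δφ/2)+cosφ1·cosφ2·sin²(Δλ/2)=0.4057597697; c=2·atan2(√a, √(1-a))=1.381181682; dist=6371·c=8799.508 ≈ 8799.5 km; running total=66818.3 km
Leg 6 bearing: y=sinΔλ·cosφ2=-0.04573798, x=cosφ1·sinφ2-sinφ1·cosφ2·cosΔλ=-0.98101129; θ=atan2(y, x)=-177.3306° <0 so +360° → 182.6694° ≈ 182.7°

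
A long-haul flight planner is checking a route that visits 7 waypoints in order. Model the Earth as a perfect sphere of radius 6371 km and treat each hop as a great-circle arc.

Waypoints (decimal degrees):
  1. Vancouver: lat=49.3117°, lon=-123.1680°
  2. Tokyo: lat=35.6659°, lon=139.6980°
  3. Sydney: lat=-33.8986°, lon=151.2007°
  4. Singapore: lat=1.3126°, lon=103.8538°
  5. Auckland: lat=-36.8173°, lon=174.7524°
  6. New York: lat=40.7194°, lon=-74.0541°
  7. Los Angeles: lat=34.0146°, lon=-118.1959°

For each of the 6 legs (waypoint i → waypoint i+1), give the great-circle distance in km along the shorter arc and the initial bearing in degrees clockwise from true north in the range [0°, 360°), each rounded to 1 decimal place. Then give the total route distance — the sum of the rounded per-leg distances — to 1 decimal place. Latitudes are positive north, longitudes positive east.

Leg 1: dist=7549.4 km, bearing=299.5°
Leg 2: dist=7827.1 km, bearing=169.9°
Leg 3: dist=6301.4 km, bearing=298.4°
Leg 4: dist=8409.7 km, bearing=128.7°
Leg 5: dist=14189.6 km, bearing=63.1°
Leg 6: dist=3929.3 km, bearing=273.6°
Total: 48206.5 km

Leg 1: φ1=0.8606515, φ2=0.6224874, Δφ=-0.2381641, Δλ=4.5878772 rad; a=sin²(Δφ/2)+cosφ1·cosφ2·sin²(Δλ/2)=0.3118323761; c=2·atan2(√a, √(1-a))=1.184958774; dist=6371·c=7549.372 ≈ 7549.4 km; running total=7549.4 km
Leg 1 bearing: y=sinΔλ·cosφ2=-0.80614118, x=cosφ1·sinφ2-sinφ1·cosφ2·cosΔλ=0.45662695; θ=atan2(y, x)=-60.4712° <0 so +360° → 299.5288° ≈ 299.5°
Leg 2: φ1=0.6224874, φ2=-0.5916422, Δφ=-1.2141296, Δλ=0.2007600 rad; a=sin²(Δφ/2)+cosφ1·cosφ2·sin²(Δλ/2)=0.3321955842; c=2·atan2(√a, √(1-a))=1.228544854; dist=6371·c=7827.059 ≈ 7827.1 km; running total=15376.5 km
Leg 2 bearing: y=sinΔλ·cosφ2=0.16551888, x=cosφ1·sinφ2-sinφ1·cosφ2·cosΔλ=-0.92734579; θ=atan2(y, x)=169.8800° ≈ 169.9°
Leg 3: φ1=-0.5916422, φ2=0.0229092, Δφ=0.6145514, Δλ=-0.8263593 rad; a=sin²(Δφ/2)+cosφ1·cosφ2·sin²(Δλ/2)=0.2252664450; c=2·atan2(√a, √(1-a))=0.989070021; dist=6371·c=6301.365 ≈ 6301.4 km; running total=21677.9 km
Leg 3 bearing: y=sinΔλ·cosφ2=-0.73527647, x=cosφ1·sinφ2-sinφ1·cosφ2·cosΔλ=0.39680525; θ=atan2(y, x)=-61.6457° <0 so +360° → 298.3543° ≈ 298.4°
Leg 4: φ1=0.0229092, φ2=-0.6425831, Δφ=-0.6654923, Δλ=1.2374140 rad; a=sin²(Δφ/2)+cosφ1·cosφ2·sin²(Δλ/2)=0.3759116508; c=2·atan2(√a, √(1-a))=1.319998713; dist=6371·c=8409.712 ≈ 8409.7 km; running total=30087.6 km
Leg 4 bearing: y=sinΔλ·cosφ2=0.75647289, x=cosφ1·sinφ2-sinφ1·cosφ2·cosΔλ=-0.60510916; θ=atan2(y, x)=128.6566° ≈ 128.7°
Leg 5: φ1=-0.6425831, φ2=0.7106876, Δφ=1.3532707, Δλ=-4.3424926 rad; a=sin²(Δφ/2)+cosφ1·cosφ2·sin²(Δλ/2)=0.8051422964; c=2·atan2(√a, √(1-a))=2.227216120; dist=6371·c=14189.594 ≈ 14189.6 km; running total=44277.2 km
Leg 5 bearing: y=sinΔλ·cosφ2=0.70665188, x=cosφ1·sinφ2-sinφ1·cosφ2·cosΔλ=0.35804446; θ=atan2(y, x)=63.1297° ≈ 63.1°
Leg 6: φ1=0.7106876, φ2=0.5936668, Δφ=-0.1170208, Δλ=-0.7704197 rad; a=sin²(Δφ/2)+cosφ1·cosφ2·sin²(Δλ/2)=0.0921199643; c=2·atan2(√a, √(1-a))=0.616754232; dist=6371·c=3929.341 ≈ 3929.3 km; running total=48206.5 km
Leg 6 bearing: y=sinΔλ·cosφ2=-0.57727279, x=cosφ1·sinφ2-sinφ1·cosφ2·cosΔλ=0.03593936; θ=atan2(y, x)=-86.4375° <0 so +360° → 273.5625° ≈ 273.6°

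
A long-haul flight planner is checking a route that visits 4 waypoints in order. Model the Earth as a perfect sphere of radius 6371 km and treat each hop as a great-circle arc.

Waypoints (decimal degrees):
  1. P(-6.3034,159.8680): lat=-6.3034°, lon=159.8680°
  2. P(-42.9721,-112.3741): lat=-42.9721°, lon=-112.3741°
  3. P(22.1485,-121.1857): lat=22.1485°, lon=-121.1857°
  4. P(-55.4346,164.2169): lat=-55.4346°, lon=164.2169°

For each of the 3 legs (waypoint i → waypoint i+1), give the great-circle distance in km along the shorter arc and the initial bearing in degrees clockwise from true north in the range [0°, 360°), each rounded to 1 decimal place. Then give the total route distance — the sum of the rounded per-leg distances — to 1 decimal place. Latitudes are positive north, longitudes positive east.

Leg 1: φ1=-0.1100151, φ2=-0.7500046, Δφ=-0.6399895, Δλ=-4.7515210 rad; a=sin²(Δφ/2)+cosφ1·cosφ2·sin²(Δλ/2)=0.4483541397; c=2·atan2(√a, √(1-a))=1.467320046; dist=6371·c=9348.296 ≈ 9348.3 km; running total=9348.3 km
Leg 1 bearing: y=sinΔλ·cosφ2=0.73112556, x=cosφ1·sinφ2-sinφ1·cosφ2·cosΔλ=-0.67437840; θ=atan2(y, x)=132.6879° ≈ 132.7°
Leg 2: φ1=-0.7500046, φ2=0.3865642, Δφ=1.1365689, Δλ=-0.1537914 rad; a=sin²(Δφ/2)+cosφ1·cosφ2·sin²(Δλ/2)=0.2936444479; c=2·atan2(√a, √(1-a))=1.145367848; dist=6371·c=7297.139 ≈ 7297.1 km; running total=16645.4 km
Leg 2 bearing: y=sinΔλ·cosφ2=-0.14188229, x=cosφ1·sinφ2-sinφ1·cosφ2·cosΔλ=0.89974383; θ=atan2(y, x)=-8.9613° <0 so +360° → 351.0387° ≈ 351.0°
Leg 3: φ1=0.3865642, φ2=-0.9675163, Δφ=-1.3540805, Δλ=4.9812151 rad; a=sin²(Δφ/2)+cosφ1·cosφ2·sin²(Δλ/2)=0.5854453134; c=2·atan2(√a, √(1-a))=1.742529849; dist=6371·c=11101.658 ≈ 11101.7 km; running total=27747.1 km
Leg 3 bearing: y=sinΔλ·cosφ2=-0.54696938, x=cosφ1·sinφ2-sinφ1·cosφ2·cosΔλ=-0.81952480; θ=atan2(y, x)=-146.2800° <0 so +360° → 213.7200° ≈ 213.7°

Leg 1: dist=9348.3 km, bearing=132.7°
Leg 2: dist=7297.1 km, bearing=351.0°
Leg 3: dist=11101.7 km, bearing=213.7°
Total: 27747.1 km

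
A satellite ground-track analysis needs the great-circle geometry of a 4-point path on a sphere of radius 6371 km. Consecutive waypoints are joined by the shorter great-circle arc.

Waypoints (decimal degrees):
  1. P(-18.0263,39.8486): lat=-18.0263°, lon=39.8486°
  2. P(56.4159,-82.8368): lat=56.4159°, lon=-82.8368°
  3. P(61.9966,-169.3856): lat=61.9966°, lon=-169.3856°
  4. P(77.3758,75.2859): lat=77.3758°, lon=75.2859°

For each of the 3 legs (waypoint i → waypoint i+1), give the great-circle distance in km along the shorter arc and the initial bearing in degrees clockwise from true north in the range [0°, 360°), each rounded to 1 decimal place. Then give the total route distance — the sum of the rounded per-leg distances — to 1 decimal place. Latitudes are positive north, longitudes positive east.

Leg 1: dist=13655.9 km, bearing=326.4°
Leg 2: dist=4593.2 km, bearing=314.8°
Leg 3: dist=3908.2 km, bearing=339.9°
Total: 22157.3 km

Leg 1: φ1=-0.3146183, φ2=0.9846432, Δφ=1.2992615, Δλ=-2.1412642 rad; a=sin²(Δφ/2)+cosφ1·cosφ2·sin²(Δλ/2)=0.7709279976; c=2·atan2(√a, √(1-a))=2.143440147; dist=6371·c=13655.857 ≈ 13655.9 km; running total=13655.9 km
Leg 1 bearing: y=sinΔλ·cosφ2=-0.46556656, x=cosφ1·sinφ2-sinφ1·cosφ2·cosΔλ=0.69974271; θ=atan2(y, x)=-33.6374° <0 so +360° → 326.3626° ≈ 326.4°
Leg 2: φ1=0.9846432, φ2=1.0820448, Δφ=0.0974016, Δλ=-1.5105615 rad; a=sin²(Δφ/2)+cosφ1·cosφ2·sin²(Δλ/2)=0.1244134955; c=2·atan2(√a, √(1-a))=0.720959037; dist=6371·c=4593.230 ≈ 4593.2 km; running total=18249.1 km
Leg 2 bearing: y=sinΔλ·cosφ2=-0.46867244, x=cosφ1·sinφ2-sinφ1·cosφ2·cosΔλ=0.46484971; θ=atan2(y, x)=-45.2346° <0 so +360° → 314.7654° ≈ 314.8°
Leg 3: φ1=1.0820448, φ2=1.3504625, Δφ=0.2684177, Δλ=4.2703233 rad; a=sin²(Δφ/2)+cosφ1·cosφ2·sin²(Δλ/2)=0.0911627934; c=2·atan2(√a, √(1-a))=0.613436690; dist=6371·c=3908.205 ≈ 3908.2 km; running total=22157.3 km
Leg 3 bearing: y=sinΔλ·cosφ2=-0.19754566, x=cosφ1·sinφ2-sinφ1·cosφ2·cosΔλ=0.54072569; θ=atan2(y, x)=-20.0690° <0 so +360° → 339.9310° ≈ 339.9°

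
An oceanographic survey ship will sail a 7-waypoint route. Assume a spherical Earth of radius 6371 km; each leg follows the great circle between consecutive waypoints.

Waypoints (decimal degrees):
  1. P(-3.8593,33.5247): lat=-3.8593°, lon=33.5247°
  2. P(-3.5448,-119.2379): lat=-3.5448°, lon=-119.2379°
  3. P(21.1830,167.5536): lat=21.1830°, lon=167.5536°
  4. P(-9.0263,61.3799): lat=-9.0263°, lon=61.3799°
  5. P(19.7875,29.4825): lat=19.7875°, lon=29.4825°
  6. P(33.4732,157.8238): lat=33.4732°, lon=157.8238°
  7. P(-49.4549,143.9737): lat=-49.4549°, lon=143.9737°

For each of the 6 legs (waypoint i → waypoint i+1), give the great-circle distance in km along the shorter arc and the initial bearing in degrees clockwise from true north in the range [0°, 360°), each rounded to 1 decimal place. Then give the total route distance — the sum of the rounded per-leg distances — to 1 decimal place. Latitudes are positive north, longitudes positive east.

Leg 1: φ1=-0.0673575, φ2=-0.0618684, Δφ=0.0054891, Δλ=-2.6662103 rad; a=sin²(Δφ/2)+cosφ1·cosφ2·sin²(Δλ/2)=0.9406214307; c=2·atan2(√a, √(1-a))=2.649281599; dist=6371·c=16878.573 ≈ 16878.6 km; running total=16878.6 km
Leg 1 bearing: y=sinΔλ·cosφ2=-0.45680275, x=cosφ1·sinφ2-sinφ1·cosφ2·cosΔλ=-0.12141774; θ=atan2(y, x)=-104.8850° <0 so +360° → 255.1150° ≈ 255.1°
Leg 2: φ1=-0.0618684, φ2=0.3697131, Δφ=0.4315815, Δλ=5.0054559 rad; a=sin²(Δφ/2)+cosφ1·cosφ2·sin²(Δλ/2)=0.3767436719; c=2·atan2(√a, √(1-a))=1.321716119; dist=6371·c=8420.653 ≈ 8420.7 km; running total=25299.3 km
Leg 2 bearing: y=sinΔλ·cosφ2=-0.89267440, x=cosφ1·sinφ2-sinφ1·cosφ2·cosΔλ=0.37731144; θ=atan2(y, x)=-67.0874° <0 so +360° → 292.9126° ≈ 292.9°
Leg 3: φ1=0.3697131, φ2=-0.1575387, Δφ=-0.5272517, Δλ=-1.8530806 rad; a=sin²(Δφ/2)+cosφ1·cosφ2·sin²(Δλ/2)=0.6566018248; c=2·atan2(√a, √(1-a))=1.889360869; dist=6371·c=12037.118 ≈ 12037.1 km; running total=37336.4 km
Leg 3 bearing: y=sinΔλ·cosφ2=-0.94852820, x=cosφ1·sinφ2-sinφ1·cosφ2·cosΔλ=-0.04687996; θ=atan2(y, x)=-92.8295° <0 so +360° → 267.1705° ≈ 267.2°
Leg 4: φ1=-0.1575387, φ2=0.3453570, Δφ=0.5028957, Δλ=-0.5567147 rad; a=sin²(Δφ/2)+cosφ1·cosφ2·sin²(Δλ/2)=0.1320690241; c=2·atan2(√a, √(1-a))=0.743857579; dist=6371·c=4739.117 ≈ 4739.1 km; running total=42075.5 km
Leg 4 bearing: y=sinΔλ·cosφ2=-0.49720026, x=cosφ1·sinφ2-sinφ1·cosφ2·cosΔλ=0.45967281; θ=atan2(y, x)=-47.2459° <0 so +360° → 312.7541° ≈ 312.8°
Leg 5: φ1=0.3453570, φ2=0.5842176, Δφ=0.2388605, Δλ=2.2399783 rad; a=sin²(Δφ/2)+cosφ1·cosφ2·sin²(Δλ/2)=0.6500932968; c=2·atan2(√a, √(1-a))=1.875684590; dist=6371·c=11949.987 ≈ 11950.0 km; running total=54025.5 km
Leg 5 bearing: y=sinΔλ·cosφ2=0.65424360, x=cosφ1·sinφ2-sinφ1·cosφ2·cosΔλ=0.69415656; θ=atan2(y, x)=43.3045° ≈ 43.3°
Leg 6: φ1=0.5842176, φ2=-0.8631508, Δφ=-1.4473684, Δλ=-0.2417298 rad; a=sin²(Δφ/2)+cosφ1·cosφ2·sin²(Δλ/2)=0.4463252184; c=2·atan2(√a, √(1-a))=1.463239506; dist=6371·c=9322.299 ≈ 9322.3 km; running total=63347.8 km
Leg 6 bearing: y=sinΔλ·cosφ2=-0.15560975, x=cosφ1·sinφ2-sinφ1·cosφ2·cosΔλ=-0.98196827; θ=atan2(y, x)=-170.9954° <0 so +360° → 189.0046° ≈ 189.0°

Leg 1: dist=16878.6 km, bearing=255.1°
Leg 2: dist=8420.7 km, bearing=292.9°
Leg 3: dist=12037.1 km, bearing=267.2°
Leg 4: dist=4739.1 km, bearing=312.8°
Leg 5: dist=11950.0 km, bearing=43.3°
Leg 6: dist=9322.3 km, bearing=189.0°
Total: 63347.8 km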